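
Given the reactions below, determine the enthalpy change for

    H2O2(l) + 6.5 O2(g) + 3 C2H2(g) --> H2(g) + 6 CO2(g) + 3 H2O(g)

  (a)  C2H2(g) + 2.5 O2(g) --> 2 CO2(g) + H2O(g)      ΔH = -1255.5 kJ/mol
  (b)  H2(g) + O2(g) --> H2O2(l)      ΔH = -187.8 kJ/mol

(a) × 3 (scale by 3 for the 3 C2H2(g)): (3)·(-1255.5) = -3766.5 kJ/mol
(b) reversed (H2O2(l) must end up as a reactant): +187.8 kJ/mol
By Hess's law, ΔH = (-3766.5) + (+187.8) = -3578.7 kJ/mol

ΔH = -3578.7 kJ/mol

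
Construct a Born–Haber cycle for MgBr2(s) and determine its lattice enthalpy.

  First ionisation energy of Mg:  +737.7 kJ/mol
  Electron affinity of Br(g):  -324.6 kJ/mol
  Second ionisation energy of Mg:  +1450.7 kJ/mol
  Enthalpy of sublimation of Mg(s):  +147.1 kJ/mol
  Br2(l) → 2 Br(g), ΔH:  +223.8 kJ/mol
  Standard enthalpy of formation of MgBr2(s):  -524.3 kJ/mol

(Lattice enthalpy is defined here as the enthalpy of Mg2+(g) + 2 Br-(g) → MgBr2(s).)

U = -2434.4 kJ/mol

ΔHf° = 1·ΔHsub + 1·(ΣIE) + 1·D(Br2) + 2·EA + U
-524.3 = 1·(+147.1) + 1·(+2188.4) + 1·(+223.8) + 2·(-324.6) + U
U = -524.3 − (+1910.1) = -2434.4 kJ/mol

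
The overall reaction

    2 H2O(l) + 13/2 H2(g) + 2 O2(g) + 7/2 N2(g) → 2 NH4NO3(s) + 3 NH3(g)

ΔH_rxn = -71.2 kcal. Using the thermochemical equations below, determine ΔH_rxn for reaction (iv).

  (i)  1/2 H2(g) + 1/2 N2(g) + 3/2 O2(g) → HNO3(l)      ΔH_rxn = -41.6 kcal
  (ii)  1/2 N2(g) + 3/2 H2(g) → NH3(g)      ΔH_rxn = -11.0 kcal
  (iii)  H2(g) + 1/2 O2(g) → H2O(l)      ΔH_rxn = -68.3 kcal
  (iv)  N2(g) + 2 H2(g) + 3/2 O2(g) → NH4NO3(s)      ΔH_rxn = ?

(i): not needed.
(ii) × 3: (3)·(-11.0) = -33.0 kcal
(iii) reversed and × 2: (-2)·(-68.3) = +136.6 kcal
(iv) × 2: contributes 2·x
-71.2 = (-33.0) + (+136.6) + 2·x
x = (-71.2 − (+103.6)) / (2) = -87.4 kcal

ΔH_rxn = -87.4 kcal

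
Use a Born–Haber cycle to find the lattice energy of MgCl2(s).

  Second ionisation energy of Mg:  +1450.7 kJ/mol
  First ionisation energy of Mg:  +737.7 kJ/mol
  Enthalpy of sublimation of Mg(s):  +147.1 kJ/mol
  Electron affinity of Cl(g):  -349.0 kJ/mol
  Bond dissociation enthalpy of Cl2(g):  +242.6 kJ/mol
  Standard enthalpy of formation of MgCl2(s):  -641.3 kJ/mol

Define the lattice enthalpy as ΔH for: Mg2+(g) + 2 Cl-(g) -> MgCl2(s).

ΔHf° = 1·ΔHsub + 1·(ΣIE) + 1·D(Cl2) + 2·EA + U
-641.3 = 1·(+147.1) + 1·(+2188.4) + 1·(+242.6) + 2·(-349.0) + U
U = -641.3 − (+1880.1) = -2521.4 kJ/mol

U = -2521.4 kJ/mol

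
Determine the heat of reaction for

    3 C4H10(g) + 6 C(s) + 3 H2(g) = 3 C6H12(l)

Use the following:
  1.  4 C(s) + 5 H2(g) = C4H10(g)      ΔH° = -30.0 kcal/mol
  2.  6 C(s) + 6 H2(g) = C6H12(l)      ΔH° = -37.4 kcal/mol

ΔH° = -22.2 kcal/mol

eq. 1 reversed and × 3 (reverse to put C4H10(g) on the reactant side; scale by 3 for the 3 C4H10(g)): (-3)·(-30.0) = +90.0 kcal/mol
eq. 2 × 3 (scale by 3 for the 3 C6H12(l)): (3)·(-37.4) = -112.2 kcal/mol
By Hess's law, ΔH° = (+90.0) + (-112.2) = -22.2 kcal/mol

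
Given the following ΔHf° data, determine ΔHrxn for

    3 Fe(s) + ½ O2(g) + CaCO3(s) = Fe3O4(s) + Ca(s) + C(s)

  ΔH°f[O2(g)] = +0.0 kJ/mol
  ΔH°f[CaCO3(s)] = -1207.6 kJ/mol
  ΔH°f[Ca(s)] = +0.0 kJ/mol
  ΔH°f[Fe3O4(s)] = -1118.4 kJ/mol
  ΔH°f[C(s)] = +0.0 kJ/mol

ΔH°rxn = Σ nΔHf°(products) − Σ nΔHf°(reactants).
Products: 1·(-1118.4) + 1·(+0.0) + 1·(+0.0) = -1118.4
Reactants: 3·(+0.0) + 1/2·(+0.0) + 1·(-1207.6) = -1207.6
ΔHrxn = (-1118.4) − (-1207.6) = 89.2 kJ/mol

ΔHrxn = 89.2 kJ/mol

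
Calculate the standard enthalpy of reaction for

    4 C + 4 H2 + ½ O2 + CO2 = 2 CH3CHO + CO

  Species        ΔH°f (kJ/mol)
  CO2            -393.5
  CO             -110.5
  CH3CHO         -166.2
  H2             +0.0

Products: 2·(-166.2) + 1·(-110.5) = -442.9
Reactants: 4·(+0.0) + 4·(+0.0) + 1/2·(+0.0) + 1·(-393.5) = -393.5
ΔH_rxn = (-442.9) − (-393.5) = -49.4 kJ/mol

ΔH_rxn = -49.4 kJ/mol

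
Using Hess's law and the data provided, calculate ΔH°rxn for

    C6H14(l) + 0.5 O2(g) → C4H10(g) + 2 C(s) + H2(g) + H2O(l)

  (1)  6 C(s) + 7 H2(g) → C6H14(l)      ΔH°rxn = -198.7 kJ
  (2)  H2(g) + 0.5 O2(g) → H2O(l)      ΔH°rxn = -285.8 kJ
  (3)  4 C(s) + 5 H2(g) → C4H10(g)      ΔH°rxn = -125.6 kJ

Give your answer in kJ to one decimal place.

(1) reversed: +198.7 kJ
(2) as written: -285.8 kJ
(3) as written: -125.6 kJ
By Hess's law, ΔH°rxn = (+198.7) + (-285.8) + (-125.6) = -212.7 kJ

ΔH°rxn = -212.7 kJ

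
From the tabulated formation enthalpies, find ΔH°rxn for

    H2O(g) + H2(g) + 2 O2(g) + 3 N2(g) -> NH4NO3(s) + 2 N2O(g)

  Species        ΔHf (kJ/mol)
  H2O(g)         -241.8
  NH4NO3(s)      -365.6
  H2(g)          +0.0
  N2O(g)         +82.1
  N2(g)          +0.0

ΔH°rxn = 40.4 kJ/mol

Products: 1·(-365.6) + 2·(+82.1) = -201.4
Reactants: 1·(-241.8) + 1·(+0.0) + 2·(+0.0) + 3·(+0.0) = -241.8
ΔH°rxn = (-201.4) − (-241.8) = 40.4 kJ/mol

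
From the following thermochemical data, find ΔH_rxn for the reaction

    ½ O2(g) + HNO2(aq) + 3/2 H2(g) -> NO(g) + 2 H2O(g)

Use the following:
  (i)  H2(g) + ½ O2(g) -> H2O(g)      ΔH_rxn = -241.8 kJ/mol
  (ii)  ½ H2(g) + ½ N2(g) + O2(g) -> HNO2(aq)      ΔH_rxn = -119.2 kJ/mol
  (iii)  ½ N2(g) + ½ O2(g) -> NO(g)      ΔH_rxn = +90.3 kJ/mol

(i) × 2 (scale by 2 for the 2 H2O(g)): (2)·(-241.8) = -483.6 kJ/mol
(ii) reversed (HNO2(aq) must end up as a reactant): +119.2 kJ/mol
(iii) as written (NO(g) already on the product side): +90.3 kJ/mol
ΔH_rxn = (2)·(-241.8) + (-1)·(-119.2) + (1)·(+90.3) = -274.1 kJ/mol

ΔH_rxn = -274.1 kJ/mol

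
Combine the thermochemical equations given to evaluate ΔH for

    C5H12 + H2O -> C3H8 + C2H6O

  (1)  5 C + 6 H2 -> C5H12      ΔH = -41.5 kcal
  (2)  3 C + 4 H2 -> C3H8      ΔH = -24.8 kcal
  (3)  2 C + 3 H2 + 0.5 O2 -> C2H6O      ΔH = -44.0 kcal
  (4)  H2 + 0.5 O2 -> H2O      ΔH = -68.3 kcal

(1) reversed: +41.5 kcal
(2) as written: -24.8 kcal
(3) as written: -44.0 kcal
(4) reversed: +68.3 kcal
ΔH = (-1)·(-41.5) + (1)·(-24.8) + (1)·(-44.0) + (-1)·(-68.3) = 41.0 kcal

ΔH = 41.0 kcal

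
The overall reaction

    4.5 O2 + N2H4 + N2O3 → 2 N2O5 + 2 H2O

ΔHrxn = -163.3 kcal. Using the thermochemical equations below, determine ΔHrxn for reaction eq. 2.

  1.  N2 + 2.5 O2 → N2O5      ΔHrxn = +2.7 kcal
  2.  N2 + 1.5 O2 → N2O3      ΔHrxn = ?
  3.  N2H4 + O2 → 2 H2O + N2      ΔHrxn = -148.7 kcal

ΔHrxn = 20.0 kcal

eq. 1 × 2: (2)·(+2.7) = +5.4 kcal
eq. 2 reversed: contributes −x
eq. 3 as written: -148.7 kcal
-163.3 = (+5.4) + (-148.7) − x
x = (-163.3 − (-143.3)) / (-1) = 20.0 kcal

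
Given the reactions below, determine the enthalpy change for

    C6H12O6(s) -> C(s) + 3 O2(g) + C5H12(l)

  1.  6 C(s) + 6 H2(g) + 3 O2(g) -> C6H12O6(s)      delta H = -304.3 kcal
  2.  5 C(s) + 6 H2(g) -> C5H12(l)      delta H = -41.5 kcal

delta H = 262.8 kcal

eq. 1 reversed: +304.3 kcal
eq. 2 as written: -41.5 kcal
Summing the manipulated equations, delta H = (-1)·(-304.3) + (1)·(-41.5) = 262.8 kcal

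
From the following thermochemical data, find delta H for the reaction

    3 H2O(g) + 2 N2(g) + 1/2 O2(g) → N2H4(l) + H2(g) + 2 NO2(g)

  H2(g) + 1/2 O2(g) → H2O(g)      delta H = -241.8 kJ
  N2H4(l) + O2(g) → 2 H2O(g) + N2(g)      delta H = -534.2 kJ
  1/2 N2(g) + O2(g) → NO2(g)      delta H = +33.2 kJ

equation 1 reversed: +241.8 kJ
equation 2 reversed: +534.2 kJ
equation 3 × 2: (2)·(+33.2) = +66.4 kJ
Combining the equations, delta H = (-1)·(-241.8) + (-1)·(-534.2) + (2)·(+33.2) = 842.4 kJ

delta H = 842.4 kJ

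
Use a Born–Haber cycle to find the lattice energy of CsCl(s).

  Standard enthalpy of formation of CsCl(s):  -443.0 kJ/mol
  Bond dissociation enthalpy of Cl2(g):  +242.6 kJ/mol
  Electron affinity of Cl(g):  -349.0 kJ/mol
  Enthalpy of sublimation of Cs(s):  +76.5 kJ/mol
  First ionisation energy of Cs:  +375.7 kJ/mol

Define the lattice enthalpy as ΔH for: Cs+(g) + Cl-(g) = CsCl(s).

ΔHf° = 1·ΔHsub + 1·(ΣIE) + 1/2·D(Cl2) + 1·EA + U
-443.0 = 1·(+76.5) + 1·(+375.7) + 1/2·(+242.6) + 1·(-349.0) + U
U = -443.0 − (+224.5) = -667.5 kJ/mol

U = -667.5 kJ/mol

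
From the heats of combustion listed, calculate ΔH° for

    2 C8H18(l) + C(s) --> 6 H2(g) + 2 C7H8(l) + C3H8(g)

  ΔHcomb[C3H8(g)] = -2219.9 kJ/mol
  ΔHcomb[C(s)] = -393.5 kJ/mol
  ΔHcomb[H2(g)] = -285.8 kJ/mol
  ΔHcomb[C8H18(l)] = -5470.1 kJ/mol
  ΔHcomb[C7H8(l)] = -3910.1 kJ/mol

ΔH° = 421.2 kJ/mol

Using ΔH = Σ nΔHc°(reactants) − Σ nΔHc°(products):
= [2·(-5470.1) + 1·(-393.5)] − [6·(-285.8) + 2·(-3910.1) + 1·(-2219.9)]
= 421.2 kJ/mol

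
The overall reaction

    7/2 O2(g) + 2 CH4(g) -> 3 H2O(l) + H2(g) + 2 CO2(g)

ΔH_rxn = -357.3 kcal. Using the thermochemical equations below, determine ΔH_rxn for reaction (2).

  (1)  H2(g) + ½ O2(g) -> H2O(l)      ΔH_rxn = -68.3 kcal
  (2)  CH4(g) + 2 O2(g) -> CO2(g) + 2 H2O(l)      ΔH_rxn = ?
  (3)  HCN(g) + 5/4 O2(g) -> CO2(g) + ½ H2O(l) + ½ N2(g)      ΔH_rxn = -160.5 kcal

ΔH_rxn = -212.8 kcal

(1) reversed (reverse to put H2(g) on the product side): +68.3 kcal
(2) × 2 (scale by 2 for the 2 CH4(g)): contributes 2·x
(3): not needed (HCN(g) appears nowhere else).
-357.3 = (+68.3) + 2·x
x = (-357.3 − (+68.3)) / (2) = -212.8 kcal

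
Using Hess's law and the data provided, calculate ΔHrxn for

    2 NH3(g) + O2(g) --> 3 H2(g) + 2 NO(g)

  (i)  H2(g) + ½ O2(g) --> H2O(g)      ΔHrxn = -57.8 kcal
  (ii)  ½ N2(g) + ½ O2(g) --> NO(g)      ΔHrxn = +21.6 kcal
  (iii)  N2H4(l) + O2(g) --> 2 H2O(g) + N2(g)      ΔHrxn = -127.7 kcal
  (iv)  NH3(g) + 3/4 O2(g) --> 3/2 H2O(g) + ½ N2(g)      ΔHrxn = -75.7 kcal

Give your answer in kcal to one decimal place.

(i) reversed and × 3 (H2(g) must end up as a product; scale by 3 for the 3 H2(g)): (-3)·(-57.8) = +173.4 kcal
(ii) × 2 (×2 to match 2 NO(g) in the target): (2)·(+21.6) = +43.2 kcal
(iii): not needed (N2H4(l) appears nowhere else).
(iv) × 2 (×2 to match 2 NH3(g) in the target): (2)·(-75.7) = -151.4 kcal
By Hess's law, ΔHrxn = (+173.4) + (+43.2) + (-151.4) = 65.2 kcal

ΔHrxn = 65.2 kcal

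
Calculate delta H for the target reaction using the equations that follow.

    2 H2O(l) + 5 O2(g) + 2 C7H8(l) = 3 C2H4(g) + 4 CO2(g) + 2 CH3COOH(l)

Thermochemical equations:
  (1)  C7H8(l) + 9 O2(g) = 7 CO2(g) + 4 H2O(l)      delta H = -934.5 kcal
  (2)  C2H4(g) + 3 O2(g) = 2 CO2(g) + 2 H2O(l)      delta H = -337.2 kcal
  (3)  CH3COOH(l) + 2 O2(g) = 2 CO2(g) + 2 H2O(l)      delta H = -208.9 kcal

(1) × 2 (×2 to match 2 C7H8(l) in the target): (2)·(-934.5) = -1869.0 kcal
(2) reversed and × 3 (C2H4(g) must end up as a product; scale by 3 for the 3 C2H4(g)): (-3)·(-337.2) = +1011.6 kcal
(3) reversed and × 2 (reverse to put CH3COOH(l) on the product side; ×2 to match 2 CH3COOH(l) in the target): (-2)·(-208.9) = +417.8 kcal
delta H = (2)·(-934.5) + (-3)·(-337.2) + (-2)·(-208.9) = -439.6 kcal

delta H = -439.6 kcal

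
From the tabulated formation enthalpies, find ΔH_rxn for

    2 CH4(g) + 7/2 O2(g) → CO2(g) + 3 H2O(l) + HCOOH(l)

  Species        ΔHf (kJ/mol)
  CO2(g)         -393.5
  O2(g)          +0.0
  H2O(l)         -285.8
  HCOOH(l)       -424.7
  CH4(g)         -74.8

ΔH_rxn = -1526.0 kJ/mol

ΔH°rxn = Σ nΔHf°(products) − Σ nΔHf°(reactants).
Products: 1·(-393.5) + 3·(-285.8) + 1·(-424.7) = -1675.6
Reactants: 2·(-74.8) + 7/2·(+0.0) = -149.6
ΔH_rxn = (-1675.6) − (-149.6) = -1526.0 kJ/mol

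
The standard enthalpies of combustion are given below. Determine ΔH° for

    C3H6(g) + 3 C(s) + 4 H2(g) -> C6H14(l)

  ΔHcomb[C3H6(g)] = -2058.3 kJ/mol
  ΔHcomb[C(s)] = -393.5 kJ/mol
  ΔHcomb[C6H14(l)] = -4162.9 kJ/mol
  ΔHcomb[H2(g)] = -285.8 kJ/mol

ΔH° = -219.1 kJ/mol

Using ΔH = Σ nΔHc°(reactants) − Σ nΔHc°(products):
= [1·(-2058.3) + 3·(-393.5) + 4·(-285.8)] − [1·(-4162.9)]
= -219.1 kJ/mol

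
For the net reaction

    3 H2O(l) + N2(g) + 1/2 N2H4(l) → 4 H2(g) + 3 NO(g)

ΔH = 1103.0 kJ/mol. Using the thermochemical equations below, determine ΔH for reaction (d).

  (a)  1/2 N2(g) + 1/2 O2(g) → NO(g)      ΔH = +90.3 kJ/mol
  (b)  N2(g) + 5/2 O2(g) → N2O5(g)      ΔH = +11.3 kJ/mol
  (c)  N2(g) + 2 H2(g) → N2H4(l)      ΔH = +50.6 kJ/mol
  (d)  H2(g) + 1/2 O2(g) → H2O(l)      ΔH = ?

(a) × 3 (×3 to match 3 NO(g) in the target): (3)·(+90.3) = +270.9 kJ/mol
(b): not needed (N2O5(g) appears nowhere else).
(c) reversed and × 1/2 (N2H4(l) must end up as a reactant; scale by 1/2 for the 1/2 N2H4(l)): (-1/2)·(+50.6) = -25.3 kJ/mol
(d) reversed and × 3 (H2O(l) must end up as a reactant; ×3 to match 3 H2O(l) in the target): contributes −3·x
+1103.0 = (+270.9) + (-25.3) − 3·x
x = (+1103.0 − (+245.6)) / (-3) = -285.8 kJ/mol

ΔH = -285.8 kJ/mol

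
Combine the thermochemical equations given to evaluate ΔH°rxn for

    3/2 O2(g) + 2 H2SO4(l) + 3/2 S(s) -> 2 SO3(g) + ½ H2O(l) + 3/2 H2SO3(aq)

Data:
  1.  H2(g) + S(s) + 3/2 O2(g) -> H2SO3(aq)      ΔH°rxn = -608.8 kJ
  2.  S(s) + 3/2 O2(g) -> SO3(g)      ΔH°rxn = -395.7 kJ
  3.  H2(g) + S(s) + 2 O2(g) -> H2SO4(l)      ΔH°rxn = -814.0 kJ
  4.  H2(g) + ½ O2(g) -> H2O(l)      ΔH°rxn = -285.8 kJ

ΔH°rxn = -219.5 kJ

eq. 1 × 3/2 (×3/2 to match 3/2 H2SO3(aq) in the target): (3/2)·(-608.8) = -913.2 kJ
eq. 2 × 2 (scale by 2 for the 2 SO3(g)): (2)·(-395.7) = -791.4 kJ
eq. 3 reversed and × 2 (reverse to put H2SO4(l) on the reactant side; scale by 2 for the 2 H2SO4(l)): (-2)·(-814.0) = +1628.0 kJ
eq. 4 × 1/2 (×1/2 to match 1/2 H2O(l) in the target): (1/2)·(-285.8) = -142.9 kJ
By Hess's law, ΔH°rxn = (-913.2) + (-791.4) + (+1628.0) + (-142.9) = -219.5 kJ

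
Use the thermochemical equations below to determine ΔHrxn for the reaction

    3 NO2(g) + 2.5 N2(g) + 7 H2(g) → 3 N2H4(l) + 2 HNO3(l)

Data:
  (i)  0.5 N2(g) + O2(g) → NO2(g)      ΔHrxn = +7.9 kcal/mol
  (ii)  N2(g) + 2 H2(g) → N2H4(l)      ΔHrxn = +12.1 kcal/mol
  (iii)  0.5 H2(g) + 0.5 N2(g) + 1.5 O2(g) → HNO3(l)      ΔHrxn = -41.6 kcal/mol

(i) reversed and × 3: (-3)·(+7.9) = -23.7 kcal/mol
(ii) × 3: (3)·(+12.1) = +36.3 kcal/mol
(iii) × 2: (2)·(-41.6) = -83.2 kcal/mol
Since enthalpy is a state function, ΔHrxn = (-23.7) + (+36.3) + (-83.2) = -70.6 kcal/mol

ΔHrxn = -70.6 kcal/mol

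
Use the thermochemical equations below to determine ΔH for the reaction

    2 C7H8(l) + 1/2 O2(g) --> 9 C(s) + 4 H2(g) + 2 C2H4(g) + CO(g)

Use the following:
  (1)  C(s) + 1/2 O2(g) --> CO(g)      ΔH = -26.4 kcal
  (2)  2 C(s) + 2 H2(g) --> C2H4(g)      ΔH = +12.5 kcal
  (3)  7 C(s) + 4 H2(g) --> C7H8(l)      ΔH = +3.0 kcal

ΔH = -7.4 kcal

(1) as written: -26.4 kcal
(2) × 2: (2)·(+12.5) = +25.0 kcal
(3) reversed and × 2: (-2)·(+3.0) = -6.0 kcal
ΔH = (1)·(-26.4) + (2)·(+12.5) + (-2)·(+3.0) = -7.4 kcal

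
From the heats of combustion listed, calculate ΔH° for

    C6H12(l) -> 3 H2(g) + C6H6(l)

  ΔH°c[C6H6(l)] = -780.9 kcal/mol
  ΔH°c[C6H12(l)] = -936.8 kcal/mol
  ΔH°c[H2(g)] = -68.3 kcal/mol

ΔH° = 49.0 kcal/mol

Using ΔH = Σ nΔHc°(reactants) − Σ nΔHc°(products):
= [1·(-936.8)] − [3·(-68.3) + 1·(-780.9)]
= 49.0 kcal/mol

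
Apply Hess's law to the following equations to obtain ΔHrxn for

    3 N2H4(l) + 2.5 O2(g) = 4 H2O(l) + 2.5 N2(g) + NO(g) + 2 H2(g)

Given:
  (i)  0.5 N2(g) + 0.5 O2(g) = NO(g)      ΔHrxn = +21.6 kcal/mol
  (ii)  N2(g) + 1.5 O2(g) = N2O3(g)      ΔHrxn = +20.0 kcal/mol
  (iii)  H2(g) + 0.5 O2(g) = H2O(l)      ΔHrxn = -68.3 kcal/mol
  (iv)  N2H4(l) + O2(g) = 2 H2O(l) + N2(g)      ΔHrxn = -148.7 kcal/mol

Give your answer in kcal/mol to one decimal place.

ΔHrxn = -287.9 kcal/mol

(i) as written (NO(g) already on the product side): +21.6 kcal/mol
(ii): not needed (N2O3(g) appears nowhere else).
(iii) reversed and × 2 (H2(g) must end up as a product; scale by 2 for the 2 H2(g)): (-2)·(-68.3) = +136.6 kcal/mol
(iv) × 3 (scale by 3 for the 3 N2H4(l)): (3)·(-148.7) = -446.1 kcal/mol
Combining the equations, ΔHrxn = (1)·(+21.6) + (-2)·(-68.3) + (3)·(-148.7) = -287.9 kcal/mol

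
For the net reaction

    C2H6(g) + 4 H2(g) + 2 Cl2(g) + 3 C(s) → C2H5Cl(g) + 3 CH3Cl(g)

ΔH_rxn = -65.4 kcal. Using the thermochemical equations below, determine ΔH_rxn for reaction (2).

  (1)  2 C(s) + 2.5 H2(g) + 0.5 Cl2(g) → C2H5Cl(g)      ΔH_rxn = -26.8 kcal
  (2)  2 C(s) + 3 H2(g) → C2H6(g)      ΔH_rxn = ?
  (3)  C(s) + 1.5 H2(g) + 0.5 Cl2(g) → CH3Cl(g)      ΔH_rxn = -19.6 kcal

ΔH_rxn = -20.2 kcal

(1) as written: -26.8 kcal
(2) reversed: contributes −x
(3) × 3: (3)·(-19.6) = -58.8 kcal
-65.4 = (-26.8) + (-58.8) − x
x = (-65.4 − (-85.6)) / (-1) = -20.2 kcal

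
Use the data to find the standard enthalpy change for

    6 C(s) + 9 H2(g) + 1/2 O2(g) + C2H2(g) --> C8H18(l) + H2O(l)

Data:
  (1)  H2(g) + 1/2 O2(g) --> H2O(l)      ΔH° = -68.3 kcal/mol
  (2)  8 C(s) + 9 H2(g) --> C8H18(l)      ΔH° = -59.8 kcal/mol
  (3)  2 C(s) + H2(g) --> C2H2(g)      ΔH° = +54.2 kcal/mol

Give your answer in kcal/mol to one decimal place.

(1) as written (H2O(l) already on the product side): -68.3 kcal/mol
(2) as written (C8H18(l) already on the product side): -59.8 kcal/mol
(3) reversed (C2H2(g) must end up as a reactant): -54.2 kcal/mol
By Hess's law, ΔH° = (-68.3) + (-59.8) + (-54.2) = -182.3 kcal/mol

ΔH° = -182.3 kcal/mol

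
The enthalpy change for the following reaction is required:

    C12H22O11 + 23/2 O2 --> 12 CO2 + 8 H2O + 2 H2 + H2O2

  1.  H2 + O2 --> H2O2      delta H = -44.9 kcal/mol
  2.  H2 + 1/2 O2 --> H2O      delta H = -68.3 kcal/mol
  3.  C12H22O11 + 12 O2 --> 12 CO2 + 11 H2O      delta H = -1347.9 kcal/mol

eq. 1 as written (H2O2 already on the product side): -44.9 kcal/mol
eq. 2 reversed and × 3: (-3)·(-68.3) = +204.9 kcal/mol
eq. 3 as written (C12H22O11 already on the reactant side): -1347.9 kcal/mol
delta H = (1)·(-44.9) + (-3)·(-68.3) + (1)·(-1347.9) = -1187.9 kcal/mol

delta H = -1187.9 kcal/mol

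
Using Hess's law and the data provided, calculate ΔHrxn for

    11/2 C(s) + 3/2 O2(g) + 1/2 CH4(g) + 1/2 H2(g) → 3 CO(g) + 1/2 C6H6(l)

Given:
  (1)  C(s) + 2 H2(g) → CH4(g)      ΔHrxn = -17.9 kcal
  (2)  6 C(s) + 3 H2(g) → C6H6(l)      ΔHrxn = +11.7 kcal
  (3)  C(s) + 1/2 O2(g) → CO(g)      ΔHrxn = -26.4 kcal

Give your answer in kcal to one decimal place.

ΔHrxn = -64.4 kcal

(1) reversed and × 1/2 (reverse to put CH4(g) on the reactant side; scale by 1/2 for the 1/2 CH4(g)): (-1/2)·(-17.9) = +8.95 kcal
(2) × 1/2 (scale by 1/2 for the 1/2 C6H6(l)): (1/2)·(+11.7) = +5.85 kcal
(3) × 3 (×3 to match 3 CO(g) in the target): (3)·(-26.4) = -79.2 kcal
Summing the manipulated equations, ΔHrxn = (-1/2)·(-17.9) + (1/2)·(+11.7) + (3)·(-26.4) = -64.4 kcal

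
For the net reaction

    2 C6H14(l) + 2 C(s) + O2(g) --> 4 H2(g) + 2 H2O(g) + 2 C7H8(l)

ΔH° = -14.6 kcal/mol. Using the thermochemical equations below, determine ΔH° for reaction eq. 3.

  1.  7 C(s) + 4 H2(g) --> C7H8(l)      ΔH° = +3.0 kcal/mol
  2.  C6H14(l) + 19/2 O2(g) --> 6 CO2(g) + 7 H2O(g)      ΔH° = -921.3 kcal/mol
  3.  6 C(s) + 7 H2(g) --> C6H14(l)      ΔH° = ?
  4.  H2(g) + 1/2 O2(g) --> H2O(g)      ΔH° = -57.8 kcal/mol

ΔH° = -47.5 kcal/mol

eq. 1 × 2 (scale by 2 for the 2 C7H8(l)): (2)·(+3.0) = +6.0 kcal/mol
eq. 2: not needed (CO2(g) appears nowhere else).
eq. 3 reversed and × 2: contributes −2·x
eq. 4 × 2: (2)·(-57.8) = -115.6 kcal/mol
-14.6 = (+6.0) + (-115.6) − 2·x
x = (-14.6 − (-109.6)) / (-2) = -47.5 kcal/mol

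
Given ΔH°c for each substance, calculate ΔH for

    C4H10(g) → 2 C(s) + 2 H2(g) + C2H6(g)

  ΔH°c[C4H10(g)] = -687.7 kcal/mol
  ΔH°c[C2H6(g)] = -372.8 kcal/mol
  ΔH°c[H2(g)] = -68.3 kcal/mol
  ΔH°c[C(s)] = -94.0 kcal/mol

With combustion enthalpies, reactants minus products:
= [1·(-687.7)] − [2·(-94.0) + 2·(-68.3) + 1·(-372.8)]
= 9.7 kcal/mol

ΔH = 9.7 kcal/mol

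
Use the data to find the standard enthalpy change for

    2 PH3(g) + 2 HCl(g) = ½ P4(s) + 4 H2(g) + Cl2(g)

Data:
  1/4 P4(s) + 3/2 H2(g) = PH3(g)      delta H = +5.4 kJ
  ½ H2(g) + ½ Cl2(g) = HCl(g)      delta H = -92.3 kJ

equation 1 reversed and × 2 (PH3(g) must end up as a reactant; scale by 2 for the 2 PH3(g)): (-2)·(+5.4) = -10.8 kJ
equation 2 reversed and × 2 (HCl(g) must end up as a reactant; ×2 to match 2 HCl(g) in the target): (-2)·(-92.3) = +184.6 kJ
delta H = (-2)·(+5.4) + (-2)·(-92.3) = 173.8 kJ

delta H = 173.8 kJ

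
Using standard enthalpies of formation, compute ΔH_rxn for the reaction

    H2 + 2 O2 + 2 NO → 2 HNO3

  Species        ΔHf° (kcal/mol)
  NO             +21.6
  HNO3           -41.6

ΔH°rxn = Σ nΔHf°(products) − Σ nΔHf°(reactants).
Products: 2·(-41.6) = -83.2
Reactants: 1·(+0.0) + 2·(+0.0) + 2·(+21.6) = +43.2
ΔH_rxn = (-83.2) − (+43.2) = -126.4 kcal/mol

ΔH_rxn = -126.4 kcal/mol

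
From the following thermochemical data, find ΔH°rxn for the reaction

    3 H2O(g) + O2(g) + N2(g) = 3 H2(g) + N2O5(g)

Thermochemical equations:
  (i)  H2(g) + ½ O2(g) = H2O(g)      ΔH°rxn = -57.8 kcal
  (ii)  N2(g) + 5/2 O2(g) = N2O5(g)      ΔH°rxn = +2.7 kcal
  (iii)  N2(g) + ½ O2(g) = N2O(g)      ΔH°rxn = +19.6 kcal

ΔH°rxn = 176.1 kcal

(i) reversed and × 3: (-3)·(-57.8) = +173.4 kcal
(ii) as written: +2.7 kcal
(iii): not needed.
Combining the equations, ΔH°rxn = (-3)·(-57.8) + (1)·(+2.7) = 176.1 kcal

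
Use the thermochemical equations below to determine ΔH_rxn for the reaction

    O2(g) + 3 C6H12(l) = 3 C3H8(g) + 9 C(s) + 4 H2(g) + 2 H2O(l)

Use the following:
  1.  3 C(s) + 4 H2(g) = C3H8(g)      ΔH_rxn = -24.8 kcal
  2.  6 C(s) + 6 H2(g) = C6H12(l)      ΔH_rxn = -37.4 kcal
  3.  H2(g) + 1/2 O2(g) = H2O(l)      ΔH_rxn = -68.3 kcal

ΔH_rxn = -98.8 kcal

eq. 1 × 3 (×3 to match 3 C3H8(g) in the target): (3)·(-24.8) = -74.4 kcal
eq. 2 reversed and × 3 (reverse to put C6H12(l) on the reactant side; ×3 to match 3 C6H12(l) in the target): (-3)·(-37.4) = +112.2 kcal
eq. 3 × 2 (scale by 2 for the 2 H2O(l)): (2)·(-68.3) = -136.6 kcal
ΔH_rxn = (3)·(-24.8) + (-3)·(-37.4) + (2)·(-68.3) = -98.8 kcal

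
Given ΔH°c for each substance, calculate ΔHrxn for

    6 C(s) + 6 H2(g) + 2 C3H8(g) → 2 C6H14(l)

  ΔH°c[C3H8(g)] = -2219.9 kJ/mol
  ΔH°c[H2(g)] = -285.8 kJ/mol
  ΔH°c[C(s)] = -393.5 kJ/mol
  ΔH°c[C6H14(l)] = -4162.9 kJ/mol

With combustion enthalpies, reactants minus products:
= [6·(-393.5) + 6·(-285.8) + 2·(-2219.9)] − [2·(-4162.9)]
= -189.8 kJ/mol

ΔHrxn = -189.8 kJ/mol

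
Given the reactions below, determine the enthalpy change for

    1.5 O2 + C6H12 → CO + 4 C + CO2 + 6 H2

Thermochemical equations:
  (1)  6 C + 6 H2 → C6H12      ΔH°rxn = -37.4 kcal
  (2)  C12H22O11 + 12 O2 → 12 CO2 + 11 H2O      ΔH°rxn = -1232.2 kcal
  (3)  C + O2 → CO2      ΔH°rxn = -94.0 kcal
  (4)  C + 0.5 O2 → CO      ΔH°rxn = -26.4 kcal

(1) reversed (reverse to put C6H12 on the reactant side): +37.4 kcal
(2): not needed (H2O appears nowhere else).
(3) as written: -94.0 kcal
(4) as written (CO already on the product side): -26.4 kcal
ΔH°rxn = (+37.4) + (-94.0) + (-26.4) = -83.0 kcal

ΔH°rxn = -83.0 kcal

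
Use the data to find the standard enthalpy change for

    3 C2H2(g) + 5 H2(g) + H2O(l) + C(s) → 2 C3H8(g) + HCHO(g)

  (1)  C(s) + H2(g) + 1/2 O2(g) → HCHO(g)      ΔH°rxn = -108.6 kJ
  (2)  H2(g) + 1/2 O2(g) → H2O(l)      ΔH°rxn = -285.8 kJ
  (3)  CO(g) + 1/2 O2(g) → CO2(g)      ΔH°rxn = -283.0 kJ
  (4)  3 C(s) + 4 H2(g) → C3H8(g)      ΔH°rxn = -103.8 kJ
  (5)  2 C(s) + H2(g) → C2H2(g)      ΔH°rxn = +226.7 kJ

ΔH°rxn = -710.5 kJ

(1) as written: -108.6 kJ
(2) reversed: +285.8 kJ
(3): not needed.
(4) × 2: (2)·(-103.8) = -207.6 kJ
(5) reversed and × 3: (-3)·(+226.7) = -680.1 kJ
ΔH°rxn = (-108.6) + (+285.8) + (-207.6) + (-680.1) = -710.5 kJ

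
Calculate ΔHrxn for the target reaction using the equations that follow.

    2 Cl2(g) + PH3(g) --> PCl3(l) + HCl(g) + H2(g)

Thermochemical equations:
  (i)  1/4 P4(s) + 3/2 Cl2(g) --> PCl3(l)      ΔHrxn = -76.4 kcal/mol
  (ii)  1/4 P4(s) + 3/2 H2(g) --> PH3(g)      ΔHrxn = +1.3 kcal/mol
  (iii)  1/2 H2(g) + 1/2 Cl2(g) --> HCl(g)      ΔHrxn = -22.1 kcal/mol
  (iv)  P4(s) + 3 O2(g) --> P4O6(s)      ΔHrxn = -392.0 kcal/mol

ΔHrxn = -99.8 kcal/mol

(i) as written (PCl3(l) already on the product side): -76.4 kcal/mol
(ii) reversed (reverse to put PH3(g) on the reactant side): -1.3 kcal/mol
(iii) as written (HCl(g) already on the product side): -22.1 kcal/mol
(iv): not needed (P4O6(s) appears nowhere else).
Summing the manipulated equations, ΔHrxn = (1)·(-76.4) + (-1)·(+1.3) + (1)·(-22.1) = -99.8 kcal/mol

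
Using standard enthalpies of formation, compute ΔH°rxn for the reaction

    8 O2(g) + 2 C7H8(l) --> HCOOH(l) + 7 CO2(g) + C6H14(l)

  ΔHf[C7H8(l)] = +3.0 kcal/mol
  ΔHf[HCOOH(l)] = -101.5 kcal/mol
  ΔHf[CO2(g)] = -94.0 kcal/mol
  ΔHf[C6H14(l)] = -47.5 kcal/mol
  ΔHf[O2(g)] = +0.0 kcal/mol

ΔH°rxn = Σ nΔHf°(products) − Σ nΔHf°(reactants).
Products: 1·(-101.5) + 7·(-94.0) + 1·(-47.5) = -807.0
Reactants: 8·(+0.0) + 2·(+3.0) = +6.0
ΔH°rxn = (-807.0) − (+6.0) = -813.0 kcal/mol

ΔH°rxn = -813.0 kcal/mol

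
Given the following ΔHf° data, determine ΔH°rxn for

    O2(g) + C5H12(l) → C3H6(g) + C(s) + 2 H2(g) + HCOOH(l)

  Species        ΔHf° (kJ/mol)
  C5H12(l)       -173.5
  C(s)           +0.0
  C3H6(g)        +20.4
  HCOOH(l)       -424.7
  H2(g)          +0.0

ΔH°rxn = -230.8 kJ/mol

ΔH°rxn = Σ nΔHf°(products) − Σ nΔHf°(reactants).
Products: 1·(+20.4) + 1·(+0.0) + 2·(+0.0) + 1·(-424.7) = -404.3
Reactants: 1·(+0.0) + 1·(-173.5) = -173.5
ΔH°rxn = (-404.3) − (-173.5) = -230.8 kJ/mol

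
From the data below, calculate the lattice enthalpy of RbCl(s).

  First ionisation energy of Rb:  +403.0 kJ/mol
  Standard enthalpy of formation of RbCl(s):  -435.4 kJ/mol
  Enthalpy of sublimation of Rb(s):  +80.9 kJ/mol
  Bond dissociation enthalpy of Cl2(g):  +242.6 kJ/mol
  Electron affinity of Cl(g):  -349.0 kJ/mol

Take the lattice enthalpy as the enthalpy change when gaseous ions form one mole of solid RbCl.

U = -691.6 kJ/mol

ΔHf° = 1·ΔHsub + 1·(ΣIE) + 1/2·D(Cl2) + 1·EA + U
-435.4 = 1·(+80.9) + 1·(+403.0) + 1/2·(+242.6) + 1·(-349.0) + U
U = -435.4 − (+256.2) = -691.6 kJ/mol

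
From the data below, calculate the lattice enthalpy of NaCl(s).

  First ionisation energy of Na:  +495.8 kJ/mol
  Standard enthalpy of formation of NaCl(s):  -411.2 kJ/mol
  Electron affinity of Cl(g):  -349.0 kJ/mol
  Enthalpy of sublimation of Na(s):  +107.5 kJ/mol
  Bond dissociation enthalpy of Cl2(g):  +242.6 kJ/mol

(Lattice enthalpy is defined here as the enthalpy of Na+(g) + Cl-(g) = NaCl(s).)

ΔHf° = 1·ΔHsub + 1·(ΣIE) + 1/2·D(Cl2) + 1·EA + U
-411.2 = 1·(+107.5) + 1·(+495.8) + 1/2·(+242.6) + 1·(-349.0) + U
U = -411.2 − (+375.6) = -786.8 kJ/mol

U = -786.8 kJ/mol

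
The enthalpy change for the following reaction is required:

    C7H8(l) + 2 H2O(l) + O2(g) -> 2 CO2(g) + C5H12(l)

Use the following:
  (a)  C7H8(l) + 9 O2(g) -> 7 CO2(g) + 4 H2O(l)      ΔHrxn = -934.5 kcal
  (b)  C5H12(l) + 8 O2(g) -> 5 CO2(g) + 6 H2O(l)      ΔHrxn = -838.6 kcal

(a) as written (C7H8(l) already on the reactant side): -934.5 kcal
(b) reversed (C5H12(l) must end up as a product): +838.6 kcal
Since enthalpy is a state function, ΔHrxn = (1)·(-934.5) + (-1)·(-838.6) = -95.9 kcal

ΔHrxn = -95.9 kcal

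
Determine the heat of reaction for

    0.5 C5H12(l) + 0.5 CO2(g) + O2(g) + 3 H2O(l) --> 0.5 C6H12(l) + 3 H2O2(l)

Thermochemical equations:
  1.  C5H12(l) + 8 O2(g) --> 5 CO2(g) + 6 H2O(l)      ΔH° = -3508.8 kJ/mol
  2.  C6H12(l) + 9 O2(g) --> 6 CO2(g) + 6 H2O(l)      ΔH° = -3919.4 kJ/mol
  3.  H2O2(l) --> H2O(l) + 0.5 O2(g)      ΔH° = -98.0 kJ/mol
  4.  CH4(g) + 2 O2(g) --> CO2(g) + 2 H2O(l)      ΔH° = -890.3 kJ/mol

ΔH° = 499.3 kJ/mol

eq. 1 × 1/2 (×1/2 to match 1/2 C5H12(l) in the target): (1/2)·(-3508.8) = -1754.4 kJ/mol
eq. 2 reversed and × 1/2 (C6H12(l) must end up as a product; scale by 1/2 for the 1/2 C6H12(l)): (-1/2)·(-3919.4) = +1959.7 kJ/mol
eq. 3 reversed and × 3 (H2O2(l) must end up as a product; scale by 3 for the 3 H2O2(l)): (-3)·(-98.0) = +294.0 kJ/mol
eq. 4: not needed (CH4(g) appears nowhere else).
ΔH° = (-1754.4) + (+1959.7) + (+294.0) = 499.3 kJ/mol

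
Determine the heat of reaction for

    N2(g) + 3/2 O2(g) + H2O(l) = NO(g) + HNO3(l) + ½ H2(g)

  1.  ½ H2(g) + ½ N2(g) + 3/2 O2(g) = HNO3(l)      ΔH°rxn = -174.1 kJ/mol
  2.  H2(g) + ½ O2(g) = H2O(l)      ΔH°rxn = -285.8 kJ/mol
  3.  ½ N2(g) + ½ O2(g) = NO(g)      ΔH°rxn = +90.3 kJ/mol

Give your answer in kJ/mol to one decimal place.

eq. 1 as written (HNO3(l) already on the product side): -174.1 kJ/mol
eq. 2 reversed (reverse to put H2O(l) on the reactant side): +285.8 kJ/mol
eq. 3 as written (NO(g) already on the product side): +90.3 kJ/mol
ΔH°rxn = (1)·(-174.1) + (-1)·(-285.8) + (1)·(+90.3) = 202.0 kJ/mol

ΔH°rxn = 202.0 kJ/mol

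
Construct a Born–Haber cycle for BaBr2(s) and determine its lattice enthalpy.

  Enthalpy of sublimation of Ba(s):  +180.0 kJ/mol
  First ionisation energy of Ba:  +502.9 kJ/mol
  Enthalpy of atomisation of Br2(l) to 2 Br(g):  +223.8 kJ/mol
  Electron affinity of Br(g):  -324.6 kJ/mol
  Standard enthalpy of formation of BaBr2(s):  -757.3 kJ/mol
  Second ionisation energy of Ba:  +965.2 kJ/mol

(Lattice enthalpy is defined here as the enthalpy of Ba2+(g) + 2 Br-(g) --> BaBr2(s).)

ΔHf° = 1·ΔHsub + 1·(ΣIE) + 1·D(Br2) + 2·EA + U
-757.3 = 1·(+180.0) + 1·(+1468.1) + 1·(+223.8) + 2·(-324.6) + U
U = -757.3 − (+1222.7) = -1980.0 kJ/mol

U = -1980.0 kJ/mol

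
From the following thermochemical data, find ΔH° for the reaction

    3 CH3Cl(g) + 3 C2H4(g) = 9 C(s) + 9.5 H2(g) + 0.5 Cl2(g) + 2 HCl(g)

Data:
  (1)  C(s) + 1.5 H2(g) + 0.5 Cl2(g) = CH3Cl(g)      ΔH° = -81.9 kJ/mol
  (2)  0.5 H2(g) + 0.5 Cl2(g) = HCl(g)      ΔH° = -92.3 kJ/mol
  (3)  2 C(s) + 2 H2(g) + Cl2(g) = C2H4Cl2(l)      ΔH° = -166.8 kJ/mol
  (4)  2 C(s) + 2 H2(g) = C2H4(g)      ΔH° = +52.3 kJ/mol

(1) reversed and × 3 (reverse to put CH3Cl(g) on the reactant side; scale by 3 for the 3 CH3Cl(g)): (-3)·(-81.9) = +245.7 kJ/mol
(2) × 2 (scale by 2 for the 2 HCl(g)): (2)·(-92.3) = -184.6 kJ/mol
(3): not needed (C2H4Cl2(l) appears nowhere else).
(4) reversed and × 3 (C2H4(g) must end up as a reactant; ×3 to match 3 C2H4(g) in the target): (-3)·(+52.3) = -156.9 kJ/mol
ΔH° = (+245.7) + (-184.6) + (-156.9) = -95.8 kJ/mol

ΔH° = -95.8 kJ/mol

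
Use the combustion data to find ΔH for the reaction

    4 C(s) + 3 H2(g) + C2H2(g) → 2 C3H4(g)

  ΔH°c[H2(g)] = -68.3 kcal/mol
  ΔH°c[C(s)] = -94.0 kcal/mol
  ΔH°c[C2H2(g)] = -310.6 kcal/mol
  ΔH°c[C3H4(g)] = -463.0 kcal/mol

ΔH = 34.5 kcal/mol

Using ΔH = Σ nΔHc°(reactants) − Σ nΔHc°(products):
= [4·(-94.0) + 3·(-68.3) + 1·(-310.6)] − [2·(-463.0)]
= 34.5 kcal/mol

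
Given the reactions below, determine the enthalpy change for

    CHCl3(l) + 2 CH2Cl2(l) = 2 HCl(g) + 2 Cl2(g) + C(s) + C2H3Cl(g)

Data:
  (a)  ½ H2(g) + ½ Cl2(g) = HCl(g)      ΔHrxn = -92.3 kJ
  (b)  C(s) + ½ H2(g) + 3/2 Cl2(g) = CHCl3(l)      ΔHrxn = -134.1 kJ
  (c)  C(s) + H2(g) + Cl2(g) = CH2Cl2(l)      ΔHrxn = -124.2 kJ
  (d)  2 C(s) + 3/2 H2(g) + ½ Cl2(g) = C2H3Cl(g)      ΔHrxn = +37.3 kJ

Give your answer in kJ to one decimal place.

(a) × 2: (2)·(-92.3) = -184.6 kJ
(b) reversed: +134.1 kJ
(c) reversed and × 2: (-2)·(-124.2) = +248.4 kJ
(d) as written: +37.3 kJ
By Hess's law, ΔHrxn = (2)·(-92.3) + (-1)·(-134.1) + (-2)·(-124.2) + (1)·(+37.3) = 235.2 kJ

ΔHrxn = 235.2 kJ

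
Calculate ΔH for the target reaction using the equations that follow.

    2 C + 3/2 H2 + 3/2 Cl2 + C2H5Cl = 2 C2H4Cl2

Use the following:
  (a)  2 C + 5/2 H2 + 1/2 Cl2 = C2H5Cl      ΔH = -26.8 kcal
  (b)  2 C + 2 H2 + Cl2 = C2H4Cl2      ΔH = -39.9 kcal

(a) reversed: +26.8 kcal
(b) × 2: (2)·(-39.9) = -79.8 kcal
ΔH = (+26.8) + (-79.8) = -53.0 kcal

ΔH = -53.0 kcal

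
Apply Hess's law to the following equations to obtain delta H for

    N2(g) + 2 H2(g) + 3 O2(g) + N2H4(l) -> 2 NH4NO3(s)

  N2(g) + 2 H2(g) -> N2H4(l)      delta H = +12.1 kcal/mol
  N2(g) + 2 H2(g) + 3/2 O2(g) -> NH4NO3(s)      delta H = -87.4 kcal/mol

equation 1 reversed: -12.1 kcal/mol
equation 2 × 2: (2)·(-87.4) = -174.8 kcal/mol
delta H = (-12.1) + (-174.8) = -186.9 kcal/mol

delta H = -186.9 kcal/mol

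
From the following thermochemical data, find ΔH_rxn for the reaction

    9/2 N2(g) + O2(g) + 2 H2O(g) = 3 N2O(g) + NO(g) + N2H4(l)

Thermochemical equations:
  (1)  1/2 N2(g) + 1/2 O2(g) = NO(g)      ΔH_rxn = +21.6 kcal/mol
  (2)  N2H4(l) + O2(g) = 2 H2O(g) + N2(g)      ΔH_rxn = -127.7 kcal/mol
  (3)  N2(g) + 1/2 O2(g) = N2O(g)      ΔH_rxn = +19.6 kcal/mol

ΔH_rxn = 208.1 kcal/mol

(1) as written: +21.6 kcal/mol
(2) reversed: +127.7 kcal/mol
(3) × 3: (3)·(+19.6) = +58.8 kcal/mol
ΔH_rxn = (1)·(+21.6) + (-1)·(-127.7) + (3)·(+19.6) = 208.1 kcal/mol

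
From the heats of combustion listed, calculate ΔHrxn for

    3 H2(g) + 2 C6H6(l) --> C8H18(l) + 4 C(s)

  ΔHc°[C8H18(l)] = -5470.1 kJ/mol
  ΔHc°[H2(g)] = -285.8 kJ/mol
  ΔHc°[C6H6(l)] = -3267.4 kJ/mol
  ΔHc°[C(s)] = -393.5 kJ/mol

ΔHrxn = -348.1 kJ/mol

With combustion enthalpies, reactants minus products:
= [3·(-285.8) + 2·(-3267.4)] − [1·(-5470.1) + 4·(-393.5)]
= -348.1 kJ/mol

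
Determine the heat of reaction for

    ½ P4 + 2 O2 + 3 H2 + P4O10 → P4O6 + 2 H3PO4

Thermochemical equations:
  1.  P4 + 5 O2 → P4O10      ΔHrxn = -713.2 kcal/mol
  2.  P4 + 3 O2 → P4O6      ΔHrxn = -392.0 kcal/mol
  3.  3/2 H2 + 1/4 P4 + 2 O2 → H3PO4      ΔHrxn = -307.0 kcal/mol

eq. 1 reversed (P4O10 must end up as a reactant): +713.2 kcal/mol
eq. 2 as written (P4O6 already on the product side): -392.0 kcal/mol
eq. 3 × 2 (×2 to match 2 H3PO4 in the target): (2)·(-307.0) = -614.0 kcal/mol
By Hess's law, ΔHrxn = (+713.2) + (-392.0) + (-614.0) = -292.8 kcal/mol

ΔHrxn = -292.8 kcal/mol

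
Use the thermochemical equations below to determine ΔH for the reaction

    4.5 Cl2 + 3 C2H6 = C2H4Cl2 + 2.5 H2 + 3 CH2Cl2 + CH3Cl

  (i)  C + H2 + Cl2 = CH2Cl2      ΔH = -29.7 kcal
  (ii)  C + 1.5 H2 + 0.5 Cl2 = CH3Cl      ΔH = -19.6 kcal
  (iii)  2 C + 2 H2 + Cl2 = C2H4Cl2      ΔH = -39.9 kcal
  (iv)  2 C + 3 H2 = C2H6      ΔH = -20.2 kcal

ΔH = -88.0 kcal

(i) × 3 (scale by 3 for the 3 CH2Cl2): (3)·(-29.7) = -89.1 kcal
(ii) as written (CH3Cl already on the product side): -19.6 kcal
(iii) as written (C2H4Cl2 already on the product side): -39.9 kcal
(iv) reversed and × 3 (reverse to put C2H6 on the reactant side; ×3 to match 3 C2H6 in the target): (-3)·(-20.2) = +60.6 kcal
Combining the equations, ΔH = (3)·(-29.7) + (1)·(-19.6) + (1)·(-39.9) + (-3)·(-20.2) = -88.0 kcal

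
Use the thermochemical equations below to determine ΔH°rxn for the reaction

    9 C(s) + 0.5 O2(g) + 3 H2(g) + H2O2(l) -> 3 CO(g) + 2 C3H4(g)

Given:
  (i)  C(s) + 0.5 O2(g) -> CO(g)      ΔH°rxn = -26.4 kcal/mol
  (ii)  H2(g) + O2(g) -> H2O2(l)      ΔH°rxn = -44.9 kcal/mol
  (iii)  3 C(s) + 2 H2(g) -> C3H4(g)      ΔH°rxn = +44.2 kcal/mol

ΔH°rxn = 54.1 kcal/mol

(i) × 3 (×3 to match 3 CO(g) in the target): (3)·(-26.4) = -79.2 kcal/mol
(ii) reversed (H2O2(l) must end up as a reactant): +44.9 kcal/mol
(iii) × 2 (×2 to match 2 C3H4(g) in the target): (2)·(+44.2) = +88.4 kcal/mol
Combining the equations, ΔH°rxn = (3)·(-26.4) + (-1)·(-44.9) + (2)·(+44.2) = 54.1 kcal/mol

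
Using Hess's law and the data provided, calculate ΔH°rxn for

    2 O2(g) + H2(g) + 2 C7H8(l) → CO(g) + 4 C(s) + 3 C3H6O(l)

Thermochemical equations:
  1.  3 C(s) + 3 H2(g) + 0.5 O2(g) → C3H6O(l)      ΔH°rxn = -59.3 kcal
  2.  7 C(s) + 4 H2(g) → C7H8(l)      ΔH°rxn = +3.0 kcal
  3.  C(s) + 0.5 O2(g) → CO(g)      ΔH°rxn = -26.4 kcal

eq. 1 × 3 (scale by 3 for the 3 C3H6O(l)): (3)·(-59.3) = -177.9 kcal
eq. 2 reversed and × 2 (reverse to put C7H8(l) on the reactant side; ×2 to match 2 C7H8(l) in the target): (-2)·(+3.0) = -6.0 kcal
eq. 3 as written (CO(g) already on the product side): -26.4 kcal
Summing the manipulated equations, ΔH°rxn = (3)·(-59.3) + (-2)·(+3.0) + (1)·(-26.4) = -210.3 kcal

ΔH°rxn = -210.3 kcal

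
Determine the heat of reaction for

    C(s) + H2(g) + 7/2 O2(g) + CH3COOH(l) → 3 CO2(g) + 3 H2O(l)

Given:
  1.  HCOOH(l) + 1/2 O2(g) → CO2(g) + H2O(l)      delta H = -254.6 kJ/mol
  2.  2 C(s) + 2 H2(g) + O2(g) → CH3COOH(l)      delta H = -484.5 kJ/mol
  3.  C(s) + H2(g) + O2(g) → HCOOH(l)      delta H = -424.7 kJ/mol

delta H = -1553.4 kJ/mol

eq. 1 × 3 (×3 to match 3 CO2(g) in the target): (3)·(-254.6) = -763.8 kJ/mol
eq. 2 reversed (reverse to put CH3COOH(l) on the reactant side): +484.5 kJ/mol
eq. 3 × 3: (3)·(-424.7) = -1274.1 kJ/mol
Combining the equations, delta H = (-763.8) + (+484.5) + (-1274.1) = -1553.4 kJ/mol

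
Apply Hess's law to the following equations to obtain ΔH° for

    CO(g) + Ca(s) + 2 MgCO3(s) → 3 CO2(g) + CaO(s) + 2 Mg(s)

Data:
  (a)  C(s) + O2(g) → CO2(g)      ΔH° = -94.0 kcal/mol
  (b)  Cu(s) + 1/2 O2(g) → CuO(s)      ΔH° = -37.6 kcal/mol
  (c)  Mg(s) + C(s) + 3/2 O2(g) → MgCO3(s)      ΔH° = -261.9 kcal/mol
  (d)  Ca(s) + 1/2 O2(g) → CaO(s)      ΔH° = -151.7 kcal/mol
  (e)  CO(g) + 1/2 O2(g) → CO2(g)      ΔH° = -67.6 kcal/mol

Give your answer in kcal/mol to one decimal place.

ΔH° = 116.5 kcal/mol

(a) × 2: (2)·(-94.0) = -188.0 kcal/mol
(b): not needed (Cu(s) appears nowhere else).
(c) reversed and × 2 (reverse to put MgCO3(s) on the reactant side; ×2 to match 2 MgCO3(s) in the target): (-2)·(-261.9) = +523.8 kcal/mol
(d) as written (CaO(s) already on the product side): -151.7 kcal/mol
(e) as written (CO(g) already on the reactant side): -67.6 kcal/mol
Summing the manipulated equations, ΔH° = (2)·(-94.0) + (-2)·(-261.9) + (1)·(-151.7) + (1)·(-67.6) = 116.5 kcal/mol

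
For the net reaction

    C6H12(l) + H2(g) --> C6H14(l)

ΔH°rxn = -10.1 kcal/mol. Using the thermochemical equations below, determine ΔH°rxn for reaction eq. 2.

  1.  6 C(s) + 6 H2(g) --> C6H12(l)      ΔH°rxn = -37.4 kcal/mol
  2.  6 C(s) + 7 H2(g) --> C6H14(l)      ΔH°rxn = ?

ΔH°rxn = -47.5 kcal/mol

eq. 1 reversed (reverse to put C6H12(l) on the reactant side): +37.4 kcal/mol
eq. 2 as written (C6H14(l) already on the product side): contributes x
-10.1 = (+37.4) + x
x = (-10.1 − (+37.4)) / (1) = -47.5 kcal/mol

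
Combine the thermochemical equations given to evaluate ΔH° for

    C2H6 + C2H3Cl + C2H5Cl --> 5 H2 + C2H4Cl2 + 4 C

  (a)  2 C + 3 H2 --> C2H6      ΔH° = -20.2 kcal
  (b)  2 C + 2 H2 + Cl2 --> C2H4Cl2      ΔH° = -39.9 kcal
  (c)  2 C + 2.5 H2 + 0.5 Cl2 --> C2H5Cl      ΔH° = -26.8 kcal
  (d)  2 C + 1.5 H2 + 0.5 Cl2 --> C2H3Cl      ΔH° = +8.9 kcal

(a) reversed (reverse to put C2H6 on the reactant side): +20.2 kcal
(b) as written (C2H4Cl2 already on the product side): -39.9 kcal
(c) reversed (reverse to put C2H5Cl on the reactant side): +26.8 kcal
(d) reversed (reverse to put C2H3Cl on the reactant side): -8.9 kcal
Combining the equations, ΔH° = (+20.2) + (-39.9) + (+26.8) + (-8.9) = -1.8 kcal

ΔH° = -1.8 kcal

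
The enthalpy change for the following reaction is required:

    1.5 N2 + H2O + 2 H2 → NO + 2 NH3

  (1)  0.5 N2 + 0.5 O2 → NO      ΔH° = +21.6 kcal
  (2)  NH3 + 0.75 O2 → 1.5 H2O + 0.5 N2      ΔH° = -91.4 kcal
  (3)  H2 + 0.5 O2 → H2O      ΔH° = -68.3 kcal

(1) as written (NO already on the product side): +21.6 kcal
(2) reversed and × 2 (NH3 must end up as a product; ×2 to match 2 NH3 in the target): (-2)·(-91.4) = +182.8 kcal
(3) × 2 (×2 to match 2 H2 in the target): (2)·(-68.3) = -136.6 kcal
ΔH° = (1)·(+21.6) + (-2)·(-91.4) + (2)·(-68.3) = 67.8 kcal

ΔH° = 67.8 kcal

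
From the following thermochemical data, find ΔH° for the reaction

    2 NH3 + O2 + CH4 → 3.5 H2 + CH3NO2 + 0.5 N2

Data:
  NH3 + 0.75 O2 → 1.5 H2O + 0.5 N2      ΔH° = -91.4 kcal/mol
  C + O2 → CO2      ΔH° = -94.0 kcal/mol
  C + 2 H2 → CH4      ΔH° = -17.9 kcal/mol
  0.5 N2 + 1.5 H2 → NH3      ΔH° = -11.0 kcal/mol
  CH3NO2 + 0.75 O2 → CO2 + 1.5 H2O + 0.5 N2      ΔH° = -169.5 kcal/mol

ΔH° = 13.0 kcal/mol

equation 1 as written: -91.4 kcal/mol
equation 2 as written: -94.0 kcal/mol
equation 3 reversed (CH4 must end up as a reactant): +17.9 kcal/mol
equation 4 reversed: +11.0 kcal/mol
equation 5 reversed (CH3NO2 must end up as a product): +169.5 kcal/mol
Combining the equations, ΔH° = (1)·(-91.4) + (1)·(-94.0) + (-1)·(-17.9) + (-1)·(-11.0) + (-1)·(-169.5) = 13.0 kcal/mol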